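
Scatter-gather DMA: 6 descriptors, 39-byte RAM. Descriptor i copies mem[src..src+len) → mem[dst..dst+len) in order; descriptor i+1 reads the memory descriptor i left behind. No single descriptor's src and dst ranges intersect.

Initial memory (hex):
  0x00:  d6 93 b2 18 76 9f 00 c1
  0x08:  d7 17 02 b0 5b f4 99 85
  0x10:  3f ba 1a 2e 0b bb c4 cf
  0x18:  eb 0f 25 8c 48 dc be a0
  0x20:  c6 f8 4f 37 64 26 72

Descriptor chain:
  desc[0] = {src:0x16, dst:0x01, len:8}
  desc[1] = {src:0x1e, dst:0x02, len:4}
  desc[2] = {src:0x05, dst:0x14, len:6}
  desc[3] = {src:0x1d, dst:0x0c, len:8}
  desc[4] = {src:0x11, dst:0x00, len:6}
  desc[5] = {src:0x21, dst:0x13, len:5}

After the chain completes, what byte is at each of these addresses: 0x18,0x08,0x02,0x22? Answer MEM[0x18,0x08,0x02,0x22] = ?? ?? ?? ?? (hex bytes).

[0] 0x16->0x01 len=8 : c4 cf eb 0f 25 8c 48 dc
[1] 0x1e->0x02 len=4 : be a0 c6 f8
[2] 0x05->0x14 len=6 : f8 8c 48 dc 17 02
[3] 0x1d->0x0c len=8 : dc be a0 c6 f8 4f 37 64
[4] 0x11->0x00 len=6 : 4f 37 64 f8 8c 48
[5] 0x21->0x13 len=5 : f8 4f 37 64 26
query mem[0x18]=0x17, mem[0x08]=0xdc, mem[0x02]=0x64, mem[0x22]=0x4f

MEM[0x18,0x08,0x02,0x22] = 17 dc 64 4f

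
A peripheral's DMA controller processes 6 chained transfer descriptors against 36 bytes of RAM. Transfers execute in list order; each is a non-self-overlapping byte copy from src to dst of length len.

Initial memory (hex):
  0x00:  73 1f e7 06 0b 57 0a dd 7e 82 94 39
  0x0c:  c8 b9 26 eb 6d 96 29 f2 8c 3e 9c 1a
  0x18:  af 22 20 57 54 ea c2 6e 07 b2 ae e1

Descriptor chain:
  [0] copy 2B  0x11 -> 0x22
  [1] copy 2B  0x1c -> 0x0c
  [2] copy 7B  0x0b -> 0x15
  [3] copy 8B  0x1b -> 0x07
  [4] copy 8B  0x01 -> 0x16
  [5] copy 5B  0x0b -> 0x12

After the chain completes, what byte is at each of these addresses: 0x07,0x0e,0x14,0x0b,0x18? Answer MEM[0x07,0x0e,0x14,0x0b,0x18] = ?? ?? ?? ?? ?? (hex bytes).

MEM[0x07,0x0e,0x14,0x0b,0x18] = 96 96 b2 6e 06

#0 dst[0x22+2] := {0x96,0x29}
#1 dst[0x0c+2] := {0x54,0xea}
#2 dst[0x15+7] := {0x39,0x54,0xea,0x26,0xeb,0x6d,0x96}
#3 dst[0x07+8] := {0x96,0x54,0xea,0xc2,0x6e,0x07,0xb2,0x96}
#4 dst[0x16+8] := {0x1f,0xe7,0x06,0x0b,0x57,0x0a,0x96,0x54}
#5 dst[0x12+5] := {0x6e,0x07,0xb2,0x96,0xeb}
query mem[0x07]=0x96, mem[0x0e]=0x96, mem[0x14]=0xb2, mem[0x0b]=0x6e, mem[0x18]=0x06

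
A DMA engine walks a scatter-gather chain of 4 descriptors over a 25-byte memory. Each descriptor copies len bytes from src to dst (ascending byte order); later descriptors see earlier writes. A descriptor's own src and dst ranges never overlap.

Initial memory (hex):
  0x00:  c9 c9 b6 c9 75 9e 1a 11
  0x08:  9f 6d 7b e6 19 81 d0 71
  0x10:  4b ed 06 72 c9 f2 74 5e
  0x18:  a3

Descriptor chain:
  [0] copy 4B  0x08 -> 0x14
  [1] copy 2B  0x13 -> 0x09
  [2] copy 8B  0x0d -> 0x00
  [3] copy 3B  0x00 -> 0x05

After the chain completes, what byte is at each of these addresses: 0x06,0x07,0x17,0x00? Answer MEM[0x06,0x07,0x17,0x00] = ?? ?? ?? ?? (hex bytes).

[0] 0x08->0x14 len=4 : 9f 6d 7b e6
[1] 0x13->0x09 len=2 : 72 9f
[2] 0x0d->0x00 len=8 : 81 d0 71 4b ed 06 72 9f
[3] 0x00->0x05 len=3 : 81 d0 71
query mem[0x06]=0xd0, mem[0x07]=0x71, mem[0x17]=0xe6, mem[0x00]=0x81

MEM[0x06,0x07,0x17,0x00] = d0 71 e6 81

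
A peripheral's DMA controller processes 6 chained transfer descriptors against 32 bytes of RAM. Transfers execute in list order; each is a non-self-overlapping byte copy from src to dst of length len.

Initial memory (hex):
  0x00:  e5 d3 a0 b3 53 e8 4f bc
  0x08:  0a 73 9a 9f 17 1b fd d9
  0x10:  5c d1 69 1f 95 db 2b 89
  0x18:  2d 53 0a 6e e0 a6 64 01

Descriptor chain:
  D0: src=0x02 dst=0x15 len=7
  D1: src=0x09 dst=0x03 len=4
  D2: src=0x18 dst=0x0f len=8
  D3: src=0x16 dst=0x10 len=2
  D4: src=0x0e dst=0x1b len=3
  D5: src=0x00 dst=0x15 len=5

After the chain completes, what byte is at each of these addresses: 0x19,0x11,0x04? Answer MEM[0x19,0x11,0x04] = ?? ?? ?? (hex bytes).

MEM[0x19,0x11,0x04] = 9a 53 9a

#0 dst[0x15+7] := {0xa0,0xb3,0x53,0xe8,0x4f,0xbc,0x0a}
#1 dst[0x03+4] := {0x73,0x9a,0x9f,0x17}
#2 dst[0x0f+8] := {0xe8,0x4f,0xbc,0x0a,0xe0,0xa6,0x64,0x01}
#3 dst[0x10+2] := {0x01,0x53}
#4 dst[0x1b+3] := {0xfd,0xe8,0x01}
#5 dst[0x15+5] := {0xe5,0xd3,0xa0,0x73,0x9a}
query mem[0x19]=0x9a, mem[0x11]=0x53, mem[0x04]=0x9a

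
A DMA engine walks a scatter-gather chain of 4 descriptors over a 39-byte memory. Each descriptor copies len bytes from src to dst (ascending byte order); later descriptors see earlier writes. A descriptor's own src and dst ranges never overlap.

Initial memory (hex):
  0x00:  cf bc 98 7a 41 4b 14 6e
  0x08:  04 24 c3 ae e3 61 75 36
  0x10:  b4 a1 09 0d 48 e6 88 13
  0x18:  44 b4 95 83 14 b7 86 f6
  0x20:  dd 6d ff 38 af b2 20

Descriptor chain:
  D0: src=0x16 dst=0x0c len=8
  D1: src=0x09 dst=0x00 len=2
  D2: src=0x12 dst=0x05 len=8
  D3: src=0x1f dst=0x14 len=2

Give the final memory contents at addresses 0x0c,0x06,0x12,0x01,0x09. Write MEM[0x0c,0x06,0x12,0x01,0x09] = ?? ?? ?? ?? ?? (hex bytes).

[0] 0x16->0x0c len=8 : 88 13 44 b4 95 83 14 b7
[1] 0x09->0x00 len=2 : 24 c3
[2] 0x12->0x05 len=8 : 14 b7 48 e6 88 13 44 b4
[3] 0x1f->0x14 len=2 : f6 dd
query mem[0x0c]=0xb4, mem[0x06]=0xb7, mem[0x12]=0x14, mem[0x01]=0xc3, mem[0x09]=0x88

MEM[0x0c,0x06,0x12,0x01,0x09] = b4 b7 14 c3 88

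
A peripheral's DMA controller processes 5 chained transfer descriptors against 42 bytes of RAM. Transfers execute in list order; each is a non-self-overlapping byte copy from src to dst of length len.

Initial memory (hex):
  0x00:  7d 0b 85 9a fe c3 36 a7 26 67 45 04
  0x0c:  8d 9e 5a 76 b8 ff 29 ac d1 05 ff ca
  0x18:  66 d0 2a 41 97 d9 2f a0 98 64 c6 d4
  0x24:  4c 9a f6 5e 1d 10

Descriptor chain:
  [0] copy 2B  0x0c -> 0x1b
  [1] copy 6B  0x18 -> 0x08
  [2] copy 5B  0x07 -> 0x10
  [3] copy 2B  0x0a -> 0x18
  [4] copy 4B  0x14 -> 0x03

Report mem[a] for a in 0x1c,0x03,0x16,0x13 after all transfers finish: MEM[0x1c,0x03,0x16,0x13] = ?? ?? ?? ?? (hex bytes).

MEM[0x1c,0x03,0x16,0x13] = 9e 8d ff 2a

D0: mem[0x1b..0x1c] <- [8d 9e]
D1: mem[0x08..0x0d] <- [66 d0 2a 8d 9e d9]
D2: mem[0x10..0x14] <- [a7 66 d0 2a 8d]
D3: mem[0x18..0x19] <- [2a 8d]
D4: mem[0x03..0x06] <- [8d 05 ff ca]
query mem[0x1c]=0x9e, mem[0x03]=0x8d, mem[0x16]=0xff, mem[0x13]=0x2a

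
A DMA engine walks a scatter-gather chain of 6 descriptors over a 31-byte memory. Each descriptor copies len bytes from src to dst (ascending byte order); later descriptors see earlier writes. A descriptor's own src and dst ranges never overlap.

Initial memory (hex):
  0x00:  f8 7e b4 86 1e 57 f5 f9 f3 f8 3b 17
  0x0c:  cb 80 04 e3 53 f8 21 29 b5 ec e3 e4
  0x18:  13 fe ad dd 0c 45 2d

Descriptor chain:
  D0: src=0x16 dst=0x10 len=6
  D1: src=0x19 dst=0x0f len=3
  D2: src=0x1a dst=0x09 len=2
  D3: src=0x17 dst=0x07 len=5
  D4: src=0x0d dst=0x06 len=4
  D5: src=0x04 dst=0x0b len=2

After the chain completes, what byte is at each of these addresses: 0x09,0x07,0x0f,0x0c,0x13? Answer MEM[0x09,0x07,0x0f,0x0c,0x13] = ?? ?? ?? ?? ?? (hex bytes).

#0 dst[0x10+6] := {0xe3,0xe4,0x13,0xfe,0xad,0xdd}
#1 dst[0x0f+3] := {0xfe,0xad,0xdd}
#2 dst[0x09+2] := {0xad,0xdd}
#3 dst[0x07+5] := {0xe4,0x13,0xfe,0xad,0xdd}
#4 dst[0x06+4] := {0x80,0x04,0xfe,0xad}
#5 dst[0x0b+2] := {0x1e,0x57}
query mem[0x09]=0xad, mem[0x07]=0x04, mem[0x0f]=0xfe, mem[0x0c]=0x57, mem[0x13]=0xfe

MEM[0x09,0x07,0x0f,0x0c,0x13] = ad 04 fe 57 fe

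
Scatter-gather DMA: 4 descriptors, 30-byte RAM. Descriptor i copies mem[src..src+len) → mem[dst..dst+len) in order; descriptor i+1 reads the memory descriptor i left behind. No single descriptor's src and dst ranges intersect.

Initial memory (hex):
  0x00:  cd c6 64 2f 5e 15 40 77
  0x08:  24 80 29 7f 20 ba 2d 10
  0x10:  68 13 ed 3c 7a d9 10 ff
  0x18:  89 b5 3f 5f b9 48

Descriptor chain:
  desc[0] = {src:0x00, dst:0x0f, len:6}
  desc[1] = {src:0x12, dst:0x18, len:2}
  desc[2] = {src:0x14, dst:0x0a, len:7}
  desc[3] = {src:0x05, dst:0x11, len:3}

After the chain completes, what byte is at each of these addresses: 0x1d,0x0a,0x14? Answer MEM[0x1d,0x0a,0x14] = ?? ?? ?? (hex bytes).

D0: mem[0x0f..0x14] <- [cd c6 64 2f 5e 15]
D1: mem[0x18..0x19] <- [2f 5e]
D2: mem[0x0a..0x10] <- [15 d9 10 ff 2f 5e 3f]
D3: mem[0x11..0x13] <- [15 40 77]
query mem[0x1d]=0x48, mem[0x0a]=0x15, mem[0x14]=0x15

MEM[0x1d,0x0a,0x14] = 48 15 15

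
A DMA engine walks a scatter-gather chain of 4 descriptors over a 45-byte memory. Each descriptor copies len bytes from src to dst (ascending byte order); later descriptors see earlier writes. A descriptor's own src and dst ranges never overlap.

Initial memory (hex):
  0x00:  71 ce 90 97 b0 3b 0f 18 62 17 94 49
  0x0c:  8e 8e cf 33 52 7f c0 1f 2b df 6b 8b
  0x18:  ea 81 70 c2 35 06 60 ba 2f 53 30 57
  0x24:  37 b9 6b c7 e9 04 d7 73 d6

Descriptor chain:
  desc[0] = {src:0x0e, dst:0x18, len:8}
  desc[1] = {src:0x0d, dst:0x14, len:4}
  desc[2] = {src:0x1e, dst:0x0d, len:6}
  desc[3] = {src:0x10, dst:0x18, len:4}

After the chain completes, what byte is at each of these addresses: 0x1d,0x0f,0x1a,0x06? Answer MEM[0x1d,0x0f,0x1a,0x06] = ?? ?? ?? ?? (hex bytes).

MEM[0x1d,0x0f,0x1a,0x06] = 1f 2f 57 0f

  after D0: wrote 8B at 0x18 = cf33527fc01f2bdf
  after D1: wrote 4B at 0x14 = 8ecf3352
  after D2: wrote 6B at 0x0d = 2bdf2f533057
  after D3: wrote 4B at 0x18 = 5330571f
query mem[0x1d]=0x1f, mem[0x0f]=0x2f, mem[0x1a]=0x57, mem[0x06]=0x0f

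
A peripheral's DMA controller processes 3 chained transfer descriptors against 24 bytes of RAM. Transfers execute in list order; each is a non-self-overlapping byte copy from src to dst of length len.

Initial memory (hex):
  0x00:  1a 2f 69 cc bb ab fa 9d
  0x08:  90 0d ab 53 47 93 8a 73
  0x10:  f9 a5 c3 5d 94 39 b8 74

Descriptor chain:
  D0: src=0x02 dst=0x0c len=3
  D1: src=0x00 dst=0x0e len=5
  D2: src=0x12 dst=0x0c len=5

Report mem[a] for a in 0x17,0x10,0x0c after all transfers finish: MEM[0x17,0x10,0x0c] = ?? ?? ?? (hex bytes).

  after D0: wrote 3B at 0x0c = 69ccbb
  after D1: wrote 5B at 0x0e = 1a2f69ccbb
  after D2: wrote 5B at 0x0c = bb5d9439b8
query mem[0x17]=0x74, mem[0x10]=0xb8, mem[0x0c]=0xbb

MEM[0x17,0x10,0x0c] = 74 b8 bb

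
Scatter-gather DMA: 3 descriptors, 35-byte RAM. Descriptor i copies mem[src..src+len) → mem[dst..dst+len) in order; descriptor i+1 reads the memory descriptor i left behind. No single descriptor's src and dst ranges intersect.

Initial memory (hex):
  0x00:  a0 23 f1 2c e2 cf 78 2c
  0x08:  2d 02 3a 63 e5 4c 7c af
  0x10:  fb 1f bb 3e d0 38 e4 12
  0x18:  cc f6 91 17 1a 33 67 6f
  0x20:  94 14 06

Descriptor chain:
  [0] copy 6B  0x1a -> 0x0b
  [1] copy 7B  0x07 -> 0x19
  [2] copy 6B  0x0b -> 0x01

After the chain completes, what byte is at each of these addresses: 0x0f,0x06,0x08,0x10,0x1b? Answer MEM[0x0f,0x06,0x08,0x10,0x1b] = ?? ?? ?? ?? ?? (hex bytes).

D0: mem[0x0b..0x10] <- [91 17 1a 33 67 6f]
D1: mem[0x19..0x1f] <- [2c 2d 02 3a 91 17 1a]
D2: mem[0x01..0x06] <- [91 17 1a 33 67 6f]
query mem[0x0f]=0x67, mem[0x06]=0x6f, mem[0x08]=0x2d, mem[0x10]=0x6f, mem[0x1b]=0x02

MEM[0x0f,0x06,0x08,0x10,0x1b] = 67 6f 2d 6f 02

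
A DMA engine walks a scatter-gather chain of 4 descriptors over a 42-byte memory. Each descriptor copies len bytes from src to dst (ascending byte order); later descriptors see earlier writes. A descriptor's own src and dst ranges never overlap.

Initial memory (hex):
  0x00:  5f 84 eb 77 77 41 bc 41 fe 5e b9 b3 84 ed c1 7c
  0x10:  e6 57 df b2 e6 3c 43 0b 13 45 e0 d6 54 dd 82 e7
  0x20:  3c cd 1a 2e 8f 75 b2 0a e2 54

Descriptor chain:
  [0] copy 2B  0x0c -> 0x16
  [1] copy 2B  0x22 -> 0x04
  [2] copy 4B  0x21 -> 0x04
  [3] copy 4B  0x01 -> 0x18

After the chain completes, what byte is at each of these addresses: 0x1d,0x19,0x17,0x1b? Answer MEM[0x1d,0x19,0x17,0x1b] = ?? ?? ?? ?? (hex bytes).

MEM[0x1d,0x19,0x17,0x1b] = dd eb ed cd

#0 dst[0x16+2] := {0x84,0xed}
#1 dst[0x04+2] := {0x1a,0x2e}
#2 dst[0x04+4] := {0xcd,0x1a,0x2e,0x8f}
#3 dst[0x18+4] := {0x84,0xeb,0x77,0xcd}
query mem[0x1d]=0xdd, mem[0x19]=0xeb, mem[0x17]=0xed, mem[0x1b]=0xcd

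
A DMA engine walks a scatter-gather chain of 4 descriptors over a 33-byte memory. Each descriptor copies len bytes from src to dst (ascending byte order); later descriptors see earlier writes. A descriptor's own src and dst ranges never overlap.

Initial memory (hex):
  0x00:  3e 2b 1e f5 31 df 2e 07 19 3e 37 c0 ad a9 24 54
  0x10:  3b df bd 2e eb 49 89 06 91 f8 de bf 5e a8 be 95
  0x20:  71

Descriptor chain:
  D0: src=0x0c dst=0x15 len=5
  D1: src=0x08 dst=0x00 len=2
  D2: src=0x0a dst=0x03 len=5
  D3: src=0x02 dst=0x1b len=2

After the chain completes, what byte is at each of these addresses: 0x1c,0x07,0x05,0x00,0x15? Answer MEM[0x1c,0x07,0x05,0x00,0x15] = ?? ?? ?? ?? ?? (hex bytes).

MEM[0x1c,0x07,0x05,0x00,0x15] = 37 24 ad 19 ad

D0: mem[0x15..0x19] <- [ad a9 24 54 3b]
D1: mem[0x00..0x01] <- [19 3e]
D2: mem[0x03..0x07] <- [37 c0 ad a9 24]
D3: mem[0x1b..0x1c] <- [1e 37]
query mem[0x1c]=0x37, mem[0x07]=0x24, mem[0x05]=0xad, mem[0x00]=0x19, mem[0x15]=0xad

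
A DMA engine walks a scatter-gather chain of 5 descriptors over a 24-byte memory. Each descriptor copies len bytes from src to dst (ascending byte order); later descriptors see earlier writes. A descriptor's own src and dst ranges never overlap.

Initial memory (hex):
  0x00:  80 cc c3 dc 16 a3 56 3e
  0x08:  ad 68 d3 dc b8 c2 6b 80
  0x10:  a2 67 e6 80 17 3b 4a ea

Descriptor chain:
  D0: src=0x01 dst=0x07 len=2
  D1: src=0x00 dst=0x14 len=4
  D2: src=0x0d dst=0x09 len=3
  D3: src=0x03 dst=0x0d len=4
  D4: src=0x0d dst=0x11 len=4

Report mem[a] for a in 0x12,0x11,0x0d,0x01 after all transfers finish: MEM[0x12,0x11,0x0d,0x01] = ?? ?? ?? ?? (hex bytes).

MEM[0x12,0x11,0x0d,0x01] = 16 dc dc cc

  after D0: wrote 2B at 0x07 = ccc3
  after D1: wrote 4B at 0x14 = 80ccc3dc
  after D2: wrote 3B at 0x09 = c26b80
  after D3: wrote 4B at 0x0d = dc16a356
  after D4: wrote 4B at 0x11 = dc16a356
query mem[0x12]=0x16, mem[0x11]=0xdc, mem[0x0d]=0xdc, mem[0x01]=0xcc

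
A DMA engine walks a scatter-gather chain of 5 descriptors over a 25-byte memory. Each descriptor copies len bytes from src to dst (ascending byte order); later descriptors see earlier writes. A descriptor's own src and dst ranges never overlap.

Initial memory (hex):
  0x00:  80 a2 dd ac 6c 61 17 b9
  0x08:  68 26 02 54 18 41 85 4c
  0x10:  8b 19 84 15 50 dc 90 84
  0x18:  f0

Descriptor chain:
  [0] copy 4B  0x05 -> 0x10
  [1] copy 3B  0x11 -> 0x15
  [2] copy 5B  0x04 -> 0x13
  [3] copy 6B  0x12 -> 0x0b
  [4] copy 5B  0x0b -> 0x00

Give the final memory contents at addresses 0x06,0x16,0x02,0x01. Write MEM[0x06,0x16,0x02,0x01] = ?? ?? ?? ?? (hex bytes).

[0] 0x05->0x10 len=4 : 61 17 b9 68
[1] 0x11->0x15 len=3 : 17 b9 68
[2] 0x04->0x13 len=5 : 6c 61 17 b9 68
[3] 0x12->0x0b len=6 : b9 6c 61 17 b9 68
[4] 0x0b->0x00 len=5 : b9 6c 61 17 b9
query mem[0x06]=0x17, mem[0x16]=0xb9, mem[0x02]=0x61, mem[0x01]=0x6c

MEM[0x06,0x16,0x02,0x01] = 17 b9 61 6c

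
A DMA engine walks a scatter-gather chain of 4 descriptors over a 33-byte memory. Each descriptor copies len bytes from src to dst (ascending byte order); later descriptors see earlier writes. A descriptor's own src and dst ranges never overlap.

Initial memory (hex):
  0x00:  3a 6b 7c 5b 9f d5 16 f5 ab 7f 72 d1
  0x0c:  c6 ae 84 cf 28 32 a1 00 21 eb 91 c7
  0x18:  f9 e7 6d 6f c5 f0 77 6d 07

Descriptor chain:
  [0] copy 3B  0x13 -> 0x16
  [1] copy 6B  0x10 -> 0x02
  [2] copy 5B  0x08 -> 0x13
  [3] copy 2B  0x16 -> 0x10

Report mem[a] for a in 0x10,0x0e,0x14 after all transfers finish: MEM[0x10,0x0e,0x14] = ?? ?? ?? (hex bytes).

  after D0: wrote 3B at 0x16 = 0021eb
  after D1: wrote 6B at 0x02 = 2832a10021eb
  after D2: wrote 5B at 0x13 = ab7f72d1c6
  after D3: wrote 2B at 0x10 = d1c6
query mem[0x10]=0xd1, mem[0x0e]=0x84, mem[0x14]=0x7f

MEM[0x10,0x0e,0x14] = d1 84 7f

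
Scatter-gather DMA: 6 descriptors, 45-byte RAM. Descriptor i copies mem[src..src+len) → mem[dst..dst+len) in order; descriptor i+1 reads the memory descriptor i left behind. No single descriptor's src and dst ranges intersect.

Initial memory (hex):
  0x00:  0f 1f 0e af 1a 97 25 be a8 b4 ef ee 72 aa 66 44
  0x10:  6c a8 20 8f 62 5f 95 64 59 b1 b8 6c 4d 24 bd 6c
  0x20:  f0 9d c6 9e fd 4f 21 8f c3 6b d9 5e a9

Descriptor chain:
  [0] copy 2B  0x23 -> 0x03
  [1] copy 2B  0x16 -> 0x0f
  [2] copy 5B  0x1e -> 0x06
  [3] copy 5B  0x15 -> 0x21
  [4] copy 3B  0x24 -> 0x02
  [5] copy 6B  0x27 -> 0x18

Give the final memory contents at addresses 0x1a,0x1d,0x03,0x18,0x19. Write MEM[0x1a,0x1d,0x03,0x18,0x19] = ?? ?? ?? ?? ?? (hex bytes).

MEM[0x1a,0x1d,0x03,0x18,0x19] = 6b a9 b1 8f c3

#0 dst[0x03+2] := {0x9e,0xfd}
#1 dst[0x0f+2] := {0x95,0x64}
#2 dst[0x06+5] := {0xbd,0x6c,0xf0,0x9d,0xc6}
#3 dst[0x21+5] := {0x5f,0x95,0x64,0x59,0xb1}
#4 dst[0x02+3] := {0x59,0xb1,0x21}
#5 dst[0x18+6] := {0x8f,0xc3,0x6b,0xd9,0x5e,0xa9}
query mem[0x1a]=0x6b, mem[0x1d]=0xa9, mem[0x03]=0xb1, mem[0x18]=0x8f, mem[0x19]=0xc3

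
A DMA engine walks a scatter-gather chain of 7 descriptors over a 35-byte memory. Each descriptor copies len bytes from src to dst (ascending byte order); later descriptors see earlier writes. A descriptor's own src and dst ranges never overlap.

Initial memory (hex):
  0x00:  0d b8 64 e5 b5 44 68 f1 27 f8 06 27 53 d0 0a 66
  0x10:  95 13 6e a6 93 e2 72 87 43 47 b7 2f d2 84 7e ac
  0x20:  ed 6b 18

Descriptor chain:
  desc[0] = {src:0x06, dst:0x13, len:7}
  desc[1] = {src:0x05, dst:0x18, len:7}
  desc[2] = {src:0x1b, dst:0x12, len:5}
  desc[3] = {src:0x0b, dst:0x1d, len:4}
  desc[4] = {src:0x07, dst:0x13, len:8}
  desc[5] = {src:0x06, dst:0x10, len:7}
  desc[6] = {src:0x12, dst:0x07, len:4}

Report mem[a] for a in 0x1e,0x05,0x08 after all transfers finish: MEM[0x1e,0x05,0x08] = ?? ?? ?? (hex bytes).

D0: mem[0x13..0x19] <- [68 f1 27 f8 06 27 53]
D1: mem[0x18..0x1e] <- [44 68 f1 27 f8 06 27]
D2: mem[0x12..0x16] <- [27 f8 06 27 ac]
D3: mem[0x1d..0x20] <- [27 53 d0 0a]
D4: mem[0x13..0x1a] <- [f1 27 f8 06 27 53 d0 0a]
D5: mem[0x10..0x16] <- [68 f1 27 f8 06 27 53]
D6: mem[0x07..0x0a] <- [27 f8 06 27]
query mem[0x1e]=0x53, mem[0x05]=0x44, mem[0x08]=0xf8

MEM[0x1e,0x05,0x08] = 53 44 f8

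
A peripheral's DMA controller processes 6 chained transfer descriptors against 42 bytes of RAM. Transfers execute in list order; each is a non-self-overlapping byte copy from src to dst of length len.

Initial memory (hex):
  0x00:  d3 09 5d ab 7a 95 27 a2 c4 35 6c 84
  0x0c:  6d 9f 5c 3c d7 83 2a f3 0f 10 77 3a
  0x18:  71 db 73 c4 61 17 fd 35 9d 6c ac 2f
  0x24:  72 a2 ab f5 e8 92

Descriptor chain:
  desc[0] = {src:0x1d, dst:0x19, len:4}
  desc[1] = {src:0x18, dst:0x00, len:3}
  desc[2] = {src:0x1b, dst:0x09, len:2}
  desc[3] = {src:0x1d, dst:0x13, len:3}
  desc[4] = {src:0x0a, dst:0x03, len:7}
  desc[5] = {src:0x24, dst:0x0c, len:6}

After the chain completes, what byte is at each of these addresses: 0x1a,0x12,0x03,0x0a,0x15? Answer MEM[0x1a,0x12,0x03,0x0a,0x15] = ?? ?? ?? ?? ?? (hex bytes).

MEM[0x1a,0x12,0x03,0x0a,0x15] = fd 2a 9d 9d 35

D0: mem[0x19..0x1c] <- [17 fd 35 9d]
D1: mem[0x00..0x02] <- [71 17 fd]
D2: mem[0x09..0x0a] <- [35 9d]
D3: mem[0x13..0x15] <- [17 fd 35]
D4: mem[0x03..0x09] <- [9d 84 6d 9f 5c 3c d7]
D5: mem[0x0c..0x11] <- [72 a2 ab f5 e8 92]
query mem[0x1a]=0xfd, mem[0x12]=0x2a, mem[0x03]=0x9d, mem[0x0a]=0x9d, mem[0x15]=0x35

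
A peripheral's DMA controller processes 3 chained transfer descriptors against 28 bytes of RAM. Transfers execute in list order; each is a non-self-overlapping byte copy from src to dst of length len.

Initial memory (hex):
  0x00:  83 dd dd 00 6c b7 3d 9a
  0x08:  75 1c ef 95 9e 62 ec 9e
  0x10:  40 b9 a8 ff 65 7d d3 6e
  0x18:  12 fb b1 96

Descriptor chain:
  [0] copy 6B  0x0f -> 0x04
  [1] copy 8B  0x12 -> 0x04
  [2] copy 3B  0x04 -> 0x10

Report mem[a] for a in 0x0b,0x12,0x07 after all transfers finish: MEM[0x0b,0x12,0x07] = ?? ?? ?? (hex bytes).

MEM[0x0b,0x12,0x07] = fb 65 7d

[0] 0x0f->0x04 len=6 : 9e 40 b9 a8 ff 65
[1] 0x12->0x04 len=8 : a8 ff 65 7d d3 6e 12 fb
[2] 0x04->0x10 len=3 : a8 ff 65
query mem[0x0b]=0xfb, mem[0x12]=0x65, mem[0x07]=0x7d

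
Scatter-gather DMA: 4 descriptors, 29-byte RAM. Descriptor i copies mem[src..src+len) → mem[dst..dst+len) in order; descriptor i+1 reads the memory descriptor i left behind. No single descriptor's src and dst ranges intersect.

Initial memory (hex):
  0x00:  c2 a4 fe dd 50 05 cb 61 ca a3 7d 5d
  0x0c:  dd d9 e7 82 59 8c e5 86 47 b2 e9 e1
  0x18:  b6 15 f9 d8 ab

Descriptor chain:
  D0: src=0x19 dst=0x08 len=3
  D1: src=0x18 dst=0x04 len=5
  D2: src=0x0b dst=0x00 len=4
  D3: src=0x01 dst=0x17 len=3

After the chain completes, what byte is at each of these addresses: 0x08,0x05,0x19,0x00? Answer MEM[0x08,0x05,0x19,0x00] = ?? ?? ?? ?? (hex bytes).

[0] 0x19->0x08 len=3 : 15 f9 d8
[1] 0x18->0x04 len=5 : b6 15 f9 d8 ab
[2] 0x0b->0x00 len=4 : 5d dd d9 e7
[3] 0x01->0x17 len=3 : dd d9 e7
query mem[0x08]=0xab, mem[0x05]=0x15, mem[0x19]=0xe7, mem[0x00]=0x5d

MEM[0x08,0x05,0x19,0x00] = ab 15 e7 5d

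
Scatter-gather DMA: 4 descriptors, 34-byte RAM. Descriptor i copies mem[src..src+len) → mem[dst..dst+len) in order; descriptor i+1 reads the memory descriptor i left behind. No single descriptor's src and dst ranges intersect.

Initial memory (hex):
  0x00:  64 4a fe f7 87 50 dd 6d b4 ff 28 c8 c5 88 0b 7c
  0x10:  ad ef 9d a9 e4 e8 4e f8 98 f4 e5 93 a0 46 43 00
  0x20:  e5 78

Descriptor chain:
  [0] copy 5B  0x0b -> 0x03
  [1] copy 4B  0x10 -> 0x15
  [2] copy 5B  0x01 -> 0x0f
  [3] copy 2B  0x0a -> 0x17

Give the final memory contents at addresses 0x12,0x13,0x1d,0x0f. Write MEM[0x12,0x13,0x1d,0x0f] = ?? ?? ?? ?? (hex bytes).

#0 dst[0x03+5] := {0xc8,0xc5,0x88,0x0b,0x7c}
#1 dst[0x15+4] := {0xad,0xef,0x9d,0xa9}
#2 dst[0x0f+5] := {0x4a,0xfe,0xc8,0xc5,0x88}
#3 dst[0x17+2] := {0x28,0xc8}
query mem[0x12]=0xc5, mem[0x13]=0x88, mem[0x1d]=0x46, mem[0x0f]=0x4a

MEM[0x12,0x13,0x1d,0x0f] = c5 88 46 4a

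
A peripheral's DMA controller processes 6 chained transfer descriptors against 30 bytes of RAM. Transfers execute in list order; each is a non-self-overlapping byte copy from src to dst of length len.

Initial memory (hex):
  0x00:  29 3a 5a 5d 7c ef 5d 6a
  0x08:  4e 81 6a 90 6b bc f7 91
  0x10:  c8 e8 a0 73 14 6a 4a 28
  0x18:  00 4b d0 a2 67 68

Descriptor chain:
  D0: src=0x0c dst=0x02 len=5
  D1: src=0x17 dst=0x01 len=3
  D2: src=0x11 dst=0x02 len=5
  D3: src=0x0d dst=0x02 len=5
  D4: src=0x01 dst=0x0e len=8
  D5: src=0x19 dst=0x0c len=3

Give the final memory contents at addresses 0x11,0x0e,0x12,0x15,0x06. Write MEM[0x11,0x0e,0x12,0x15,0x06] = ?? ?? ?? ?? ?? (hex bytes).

[0] 0x0c->0x02 len=5 : 6b bc f7 91 c8
[1] 0x17->0x01 len=3 : 28 00 4b
[2] 0x11->0x02 len=5 : e8 a0 73 14 6a
[3] 0x0d->0x02 len=5 : bc f7 91 c8 e8
[4] 0x01->0x0e len=8 : 28 bc f7 91 c8 e8 6a 4e
[5] 0x19->0x0c len=3 : 4b d0 a2
query mem[0x11]=0x91, mem[0x0e]=0xa2, mem[0x12]=0xc8, mem[0x15]=0x4e, mem[0x06]=0xe8

MEM[0x11,0x0e,0x12,0x15,0x06] = 91 a2 c8 4e e8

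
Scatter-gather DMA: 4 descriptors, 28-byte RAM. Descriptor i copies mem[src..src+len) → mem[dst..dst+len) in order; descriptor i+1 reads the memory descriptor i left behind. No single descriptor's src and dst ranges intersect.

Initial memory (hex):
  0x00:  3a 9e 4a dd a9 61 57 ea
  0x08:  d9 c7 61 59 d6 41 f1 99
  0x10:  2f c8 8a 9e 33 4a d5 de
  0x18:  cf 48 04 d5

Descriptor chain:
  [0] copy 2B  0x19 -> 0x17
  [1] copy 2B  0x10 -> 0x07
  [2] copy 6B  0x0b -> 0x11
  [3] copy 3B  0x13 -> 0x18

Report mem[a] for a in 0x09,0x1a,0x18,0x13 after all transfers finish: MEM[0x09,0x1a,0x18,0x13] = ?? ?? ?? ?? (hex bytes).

[0] 0x19->0x17 len=2 : 48 04
[1] 0x10->0x07 len=2 : 2f c8
[2] 0x0b->0x11 len=6 : 59 d6 41 f1 99 2f
[3] 0x13->0x18 len=3 : 41 f1 99
query mem[0x09]=0xc7, mem[0x1a]=0x99, mem[0x18]=0x41, mem[0x13]=0x41

MEM[0x09,0x1a,0x18,0x13] = c7 99 41 41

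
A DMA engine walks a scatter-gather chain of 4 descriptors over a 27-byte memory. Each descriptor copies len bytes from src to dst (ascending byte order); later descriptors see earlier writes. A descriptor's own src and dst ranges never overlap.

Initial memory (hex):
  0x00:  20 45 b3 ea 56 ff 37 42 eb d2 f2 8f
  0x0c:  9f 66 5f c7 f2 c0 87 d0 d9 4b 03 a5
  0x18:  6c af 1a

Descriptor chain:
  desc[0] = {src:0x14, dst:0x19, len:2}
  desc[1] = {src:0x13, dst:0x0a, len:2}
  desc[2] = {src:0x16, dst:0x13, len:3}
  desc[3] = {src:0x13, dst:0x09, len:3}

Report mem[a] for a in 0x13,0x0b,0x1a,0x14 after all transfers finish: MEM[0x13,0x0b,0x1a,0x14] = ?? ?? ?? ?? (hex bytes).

MEM[0x13,0x0b,0x1a,0x14] = 03 6c 4b a5

D0: mem[0x19..0x1a] <- [d9 4b]
D1: mem[0x0a..0x0b] <- [d0 d9]
D2: mem[0x13..0x15] <- [03 a5 6c]
D3: mem[0x09..0x0b] <- [03 a5 6c]
query mem[0x13]=0x03, mem[0x0b]=0x6c, mem[0x1a]=0x4b, mem[0x14]=0xa5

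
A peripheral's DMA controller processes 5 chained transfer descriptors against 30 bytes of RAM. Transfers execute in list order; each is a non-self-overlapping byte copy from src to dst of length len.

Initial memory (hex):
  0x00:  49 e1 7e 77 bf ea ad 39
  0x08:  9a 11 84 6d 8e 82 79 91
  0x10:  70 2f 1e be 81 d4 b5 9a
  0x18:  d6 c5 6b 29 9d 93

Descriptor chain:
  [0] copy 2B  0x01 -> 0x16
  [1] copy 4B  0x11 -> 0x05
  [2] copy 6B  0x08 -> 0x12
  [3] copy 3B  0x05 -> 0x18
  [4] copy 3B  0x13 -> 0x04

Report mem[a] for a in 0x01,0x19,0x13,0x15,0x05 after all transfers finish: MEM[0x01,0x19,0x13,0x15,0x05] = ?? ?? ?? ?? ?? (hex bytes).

MEM[0x01,0x19,0x13,0x15,0x05] = e1 1e 11 6d 84

#0 dst[0x16+2] := {0xe1,0x7e}
#1 dst[0x05+4] := {0x2f,0x1e,0xbe,0x81}
#2 dst[0x12+6] := {0x81,0x11,0x84,0x6d,0x8e,0x82}
#3 dst[0x18+3] := {0x2f,0x1e,0xbe}
#4 dst[0x04+3] := {0x11,0x84,0x6d}
query mem[0x01]=0xe1, mem[0x19]=0x1e, mem[0x13]=0x11, mem[0x15]=0x6d, mem[0x05]=0x84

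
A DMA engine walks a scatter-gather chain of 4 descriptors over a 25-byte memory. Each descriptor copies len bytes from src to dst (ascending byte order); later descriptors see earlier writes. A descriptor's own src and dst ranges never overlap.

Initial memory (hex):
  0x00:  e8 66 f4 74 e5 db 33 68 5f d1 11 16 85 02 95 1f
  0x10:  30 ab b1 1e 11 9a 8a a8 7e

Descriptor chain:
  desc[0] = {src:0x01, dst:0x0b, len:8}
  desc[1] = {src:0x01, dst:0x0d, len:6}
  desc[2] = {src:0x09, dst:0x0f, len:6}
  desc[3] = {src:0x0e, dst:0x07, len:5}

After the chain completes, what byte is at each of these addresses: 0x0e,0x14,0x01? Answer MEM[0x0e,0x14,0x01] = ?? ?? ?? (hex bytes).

MEM[0x0e,0x14,0x01] = f4 f4 66

D0: mem[0x0b..0x12] <- [66 f4 74 e5 db 33 68 5f]
D1: mem[0x0d..0x12] <- [66 f4 74 e5 db 33]
D2: mem[0x0f..0x14] <- [d1 11 66 f4 66 f4]
D3: mem[0x07..0x0b] <- [f4 d1 11 66 f4]
query mem[0x0e]=0xf4, mem[0x14]=0xf4, mem[0x01]=0x66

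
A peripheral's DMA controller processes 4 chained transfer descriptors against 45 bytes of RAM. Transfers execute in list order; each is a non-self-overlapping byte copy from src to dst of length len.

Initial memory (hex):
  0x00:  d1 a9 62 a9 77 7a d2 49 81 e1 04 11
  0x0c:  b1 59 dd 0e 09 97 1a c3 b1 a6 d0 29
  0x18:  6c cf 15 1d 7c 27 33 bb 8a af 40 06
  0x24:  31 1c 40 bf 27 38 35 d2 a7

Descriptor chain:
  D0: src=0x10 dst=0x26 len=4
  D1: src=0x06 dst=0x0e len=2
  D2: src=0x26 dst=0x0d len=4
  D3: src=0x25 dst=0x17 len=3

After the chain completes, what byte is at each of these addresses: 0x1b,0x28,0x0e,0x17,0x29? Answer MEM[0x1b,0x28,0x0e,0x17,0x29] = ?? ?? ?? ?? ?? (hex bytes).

D0: mem[0x26..0x29] <- [09 97 1a c3]
D1: mem[0x0e..0x0f] <- [d2 49]
D2: mem[0x0d..0x10] <- [09 97 1a c3]
D3: mem[0x17..0x19] <- [1c 09 97]
query mem[0x1b]=0x1d, mem[0x28]=0x1a, mem[0x0e]=0x97, mem[0x17]=0x1c, mem[0x29]=0xc3

MEM[0x1b,0x28,0x0e,0x17,0x29] = 1d 1a 97 1c c3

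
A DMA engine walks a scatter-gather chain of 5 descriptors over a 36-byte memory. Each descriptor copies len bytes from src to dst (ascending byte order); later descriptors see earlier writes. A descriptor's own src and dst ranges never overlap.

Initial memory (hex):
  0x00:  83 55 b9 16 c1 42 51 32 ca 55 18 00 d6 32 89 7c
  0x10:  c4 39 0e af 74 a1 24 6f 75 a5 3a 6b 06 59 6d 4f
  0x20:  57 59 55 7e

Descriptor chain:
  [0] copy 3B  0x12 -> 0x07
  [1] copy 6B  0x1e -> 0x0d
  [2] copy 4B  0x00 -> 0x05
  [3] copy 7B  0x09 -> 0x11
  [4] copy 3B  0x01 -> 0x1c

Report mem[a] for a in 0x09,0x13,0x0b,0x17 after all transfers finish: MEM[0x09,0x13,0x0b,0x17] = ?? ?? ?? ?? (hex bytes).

[0] 0x12->0x07 len=3 : 0e af 74
[1] 0x1e->0x0d len=6 : 6d 4f 57 59 55 7e
[2] 0x00->0x05 len=4 : 83 55 b9 16
[3] 0x09->0x11 len=7 : 74 18 00 d6 6d 4f 57
[4] 0x01->0x1c len=3 : 55 b9 16
query mem[0x09]=0x74, mem[0x13]=0x00, mem[0x0b]=0x00, mem[0x17]=0x57

MEM[0x09,0x13,0x0b,0x17] = 74 00 00 57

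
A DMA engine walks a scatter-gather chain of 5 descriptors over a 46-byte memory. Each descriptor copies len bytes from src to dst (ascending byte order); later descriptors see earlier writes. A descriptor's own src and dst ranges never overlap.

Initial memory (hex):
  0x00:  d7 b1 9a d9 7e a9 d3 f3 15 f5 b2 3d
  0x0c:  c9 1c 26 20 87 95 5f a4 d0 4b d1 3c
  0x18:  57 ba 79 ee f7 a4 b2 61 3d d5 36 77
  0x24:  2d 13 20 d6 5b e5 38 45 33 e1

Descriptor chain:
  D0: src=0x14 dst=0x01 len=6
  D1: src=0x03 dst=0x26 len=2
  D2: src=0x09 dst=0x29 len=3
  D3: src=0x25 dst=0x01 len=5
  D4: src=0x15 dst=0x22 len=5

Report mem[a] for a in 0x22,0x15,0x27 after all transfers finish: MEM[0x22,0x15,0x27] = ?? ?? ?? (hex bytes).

#0 dst[0x01+6] := {0xd0,0x4b,0xd1,0x3c,0x57,0xba}
#1 dst[0x26+2] := {0xd1,0x3c}
#2 dst[0x29+3] := {0xf5,0xb2,0x3d}
#3 dst[0x01+5] := {0x13,0xd1,0x3c,0x5b,0xf5}
#4 dst[0x22+5] := {0x4b,0xd1,0x3c,0x57,0xba}
query mem[0x22]=0x4b, mem[0x15]=0x4b, mem[0x27]=0x3c

MEM[0x22,0x15,0x27] = 4b 4b 3c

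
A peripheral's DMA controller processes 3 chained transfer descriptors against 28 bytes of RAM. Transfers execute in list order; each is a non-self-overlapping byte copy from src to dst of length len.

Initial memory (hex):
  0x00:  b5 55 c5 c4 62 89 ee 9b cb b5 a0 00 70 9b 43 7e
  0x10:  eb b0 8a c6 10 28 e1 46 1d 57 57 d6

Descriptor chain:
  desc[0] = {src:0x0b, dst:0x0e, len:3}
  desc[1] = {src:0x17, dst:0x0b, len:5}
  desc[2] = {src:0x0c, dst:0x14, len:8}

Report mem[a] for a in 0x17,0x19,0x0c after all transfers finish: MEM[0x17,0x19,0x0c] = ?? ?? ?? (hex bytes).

#0 dst[0x0e+3] := {0x00,0x70,0x9b}
#1 dst[0x0b+5] := {0x46,0x1d,0x57,0x57,0xd6}
#2 dst[0x14+8] := {0x1d,0x57,0x57,0xd6,0x9b,0xb0,0x8a,0xc6}
query mem[0x17]=0xd6, mem[0x19]=0xb0, mem[0x0c]=0x1d

MEM[0x17,0x19,0x0c] = d6 b0 1d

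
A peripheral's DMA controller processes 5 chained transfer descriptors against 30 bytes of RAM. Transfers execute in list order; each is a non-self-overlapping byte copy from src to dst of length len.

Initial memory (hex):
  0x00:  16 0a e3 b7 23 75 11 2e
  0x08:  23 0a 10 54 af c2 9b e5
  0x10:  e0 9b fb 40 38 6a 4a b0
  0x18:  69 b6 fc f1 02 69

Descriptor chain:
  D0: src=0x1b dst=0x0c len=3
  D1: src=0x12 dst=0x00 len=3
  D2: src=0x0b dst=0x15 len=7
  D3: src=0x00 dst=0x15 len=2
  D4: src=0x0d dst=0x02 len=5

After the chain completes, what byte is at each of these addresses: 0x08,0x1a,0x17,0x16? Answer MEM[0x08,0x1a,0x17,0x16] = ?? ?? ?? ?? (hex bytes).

  after D0: wrote 3B at 0x0c = f10269
  after D1: wrote 3B at 0x00 = fb4038
  after D2: wrote 7B at 0x15 = 54f10269e5e09b
  after D3: wrote 2B at 0x15 = fb40
  after D4: wrote 5B at 0x02 = 0269e5e09b
query mem[0x08]=0x23, mem[0x1a]=0xe0, mem[0x17]=0x02, mem[0x16]=0x40

MEM[0x08,0x1a,0x17,0x16] = 23 e0 02 40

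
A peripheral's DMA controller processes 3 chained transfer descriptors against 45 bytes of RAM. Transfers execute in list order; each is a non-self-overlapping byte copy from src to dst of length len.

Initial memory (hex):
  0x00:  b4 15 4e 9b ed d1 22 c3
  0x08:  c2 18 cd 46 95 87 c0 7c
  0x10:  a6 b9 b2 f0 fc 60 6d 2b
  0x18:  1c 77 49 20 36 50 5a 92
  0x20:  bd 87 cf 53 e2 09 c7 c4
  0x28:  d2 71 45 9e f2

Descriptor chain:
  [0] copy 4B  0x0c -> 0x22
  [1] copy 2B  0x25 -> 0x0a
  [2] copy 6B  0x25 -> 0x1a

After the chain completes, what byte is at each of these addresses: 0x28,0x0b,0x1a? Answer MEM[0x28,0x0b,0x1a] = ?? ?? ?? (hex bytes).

D0: mem[0x22..0x25] <- [95 87 c0 7c]
D1: mem[0x0a..0x0b] <- [7c c7]
D2: mem[0x1a..0x1f] <- [7c c7 c4 d2 71 45]
query mem[0x28]=0xd2, mem[0x0b]=0xc7, mem[0x1a]=0x7c

MEM[0x28,0x0b,0x1a] = d2 c7 7c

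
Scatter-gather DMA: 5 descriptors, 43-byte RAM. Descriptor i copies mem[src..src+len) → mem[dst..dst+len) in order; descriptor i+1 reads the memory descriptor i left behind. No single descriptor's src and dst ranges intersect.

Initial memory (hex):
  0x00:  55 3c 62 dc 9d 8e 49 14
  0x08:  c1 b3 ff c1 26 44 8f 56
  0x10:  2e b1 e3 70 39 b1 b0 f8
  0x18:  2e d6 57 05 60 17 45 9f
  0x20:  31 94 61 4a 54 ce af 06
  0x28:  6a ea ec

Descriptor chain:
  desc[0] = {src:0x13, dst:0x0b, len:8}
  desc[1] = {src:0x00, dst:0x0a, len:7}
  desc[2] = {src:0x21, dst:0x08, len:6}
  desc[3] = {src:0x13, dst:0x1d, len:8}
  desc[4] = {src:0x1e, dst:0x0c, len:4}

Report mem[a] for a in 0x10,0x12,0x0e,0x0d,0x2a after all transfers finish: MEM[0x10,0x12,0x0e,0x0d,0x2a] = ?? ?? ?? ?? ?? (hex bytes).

MEM[0x10,0x12,0x0e,0x0d,0x2a] = 49 57 b0 b1 ec

[0] 0x13->0x0b len=8 : 70 39 b1 b0 f8 2e d6 57
[1] 0x00->0x0a len=7 : 55 3c 62 dc 9d 8e 49
[2] 0x21->0x08 len=6 : 94 61 4a 54 ce af
[3] 0x13->0x1d len=8 : 70 39 b1 b0 f8 2e d6 57
[4] 0x1e->0x0c len=4 : 39 b1 b0 f8
query mem[0x10]=0x49, mem[0x12]=0x57, mem[0x0e]=0xb0, mem[0x0d]=0xb1, mem[0x2a]=0xec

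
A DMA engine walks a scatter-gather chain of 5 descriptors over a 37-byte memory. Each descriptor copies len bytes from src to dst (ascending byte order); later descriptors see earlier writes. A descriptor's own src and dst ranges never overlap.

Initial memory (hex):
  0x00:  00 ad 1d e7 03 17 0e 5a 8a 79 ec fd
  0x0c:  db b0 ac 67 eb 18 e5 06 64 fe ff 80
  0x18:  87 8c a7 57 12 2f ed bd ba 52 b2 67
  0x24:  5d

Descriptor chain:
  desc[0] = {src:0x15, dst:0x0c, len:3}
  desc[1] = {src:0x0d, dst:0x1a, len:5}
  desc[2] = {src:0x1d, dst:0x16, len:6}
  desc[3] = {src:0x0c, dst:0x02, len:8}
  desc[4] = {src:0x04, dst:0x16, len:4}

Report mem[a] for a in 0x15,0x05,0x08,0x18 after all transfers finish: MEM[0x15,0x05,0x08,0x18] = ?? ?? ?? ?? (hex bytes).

[0] 0x15->0x0c len=3 : fe ff 80
[1] 0x0d->0x1a len=5 : ff 80 67 eb 18
[2] 0x1d->0x16 len=6 : eb 18 bd ba 52 b2
[3] 0x0c->0x02 len=8 : fe ff 80 67 eb 18 e5 06
[4] 0x04->0x16 len=4 : 80 67 eb 18
query mem[0x15]=0xfe, mem[0x05]=0x67, mem[0x08]=0xe5, mem[0x18]=0xeb

MEM[0x15,0x05,0x08,0x18] = fe 67 e5 eb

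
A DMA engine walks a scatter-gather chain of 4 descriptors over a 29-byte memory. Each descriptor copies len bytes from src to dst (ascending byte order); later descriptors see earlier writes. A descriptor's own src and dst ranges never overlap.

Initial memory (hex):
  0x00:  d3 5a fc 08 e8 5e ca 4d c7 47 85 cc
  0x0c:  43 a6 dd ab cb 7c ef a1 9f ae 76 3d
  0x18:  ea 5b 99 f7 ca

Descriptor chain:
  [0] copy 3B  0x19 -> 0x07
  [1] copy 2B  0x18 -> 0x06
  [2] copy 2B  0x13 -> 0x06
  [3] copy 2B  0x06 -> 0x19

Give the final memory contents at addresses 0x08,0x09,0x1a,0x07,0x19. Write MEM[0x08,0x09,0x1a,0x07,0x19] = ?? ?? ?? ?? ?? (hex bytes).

MEM[0x08,0x09,0x1a,0x07,0x19] = 99 f7 9f 9f a1

D0: mem[0x07..0x09] <- [5b 99 f7]
D1: mem[0x06..0x07] <- [ea 5b]
D2: mem[0x06..0x07] <- [a1 9f]
D3: mem[0x19..0x1a] <- [a1 9f]
query mem[0x08]=0x99, mem[0x09]=0xf7, mem[0x1a]=0x9f, mem[0x07]=0x9f, mem[0x19]=0xa1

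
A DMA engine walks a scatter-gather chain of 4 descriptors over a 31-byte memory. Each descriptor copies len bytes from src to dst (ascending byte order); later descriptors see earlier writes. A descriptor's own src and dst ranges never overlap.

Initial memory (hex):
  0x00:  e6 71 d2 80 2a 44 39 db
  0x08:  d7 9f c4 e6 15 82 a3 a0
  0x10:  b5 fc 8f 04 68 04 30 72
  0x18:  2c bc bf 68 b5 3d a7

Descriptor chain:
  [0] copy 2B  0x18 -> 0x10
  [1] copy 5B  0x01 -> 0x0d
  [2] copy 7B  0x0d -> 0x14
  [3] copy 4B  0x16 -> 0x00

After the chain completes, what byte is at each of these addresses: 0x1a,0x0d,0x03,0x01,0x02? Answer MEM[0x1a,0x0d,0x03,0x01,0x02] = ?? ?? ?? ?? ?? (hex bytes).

[0] 0x18->0x10 len=2 : 2c bc
[1] 0x01->0x0d len=5 : 71 d2 80 2a 44
[2] 0x0d->0x14 len=7 : 71 d2 80 2a 44 8f 04
[3] 0x16->0x00 len=4 : 80 2a 44 8f
query mem[0x1a]=0x04, mem[0x0d]=0x71, mem[0x03]=0x8f, mem[0x01]=0x2a, mem[0x02]=0x44

MEM[0x1a,0x0d,0x03,0x01,0x02] = 04 71 8f 2a 44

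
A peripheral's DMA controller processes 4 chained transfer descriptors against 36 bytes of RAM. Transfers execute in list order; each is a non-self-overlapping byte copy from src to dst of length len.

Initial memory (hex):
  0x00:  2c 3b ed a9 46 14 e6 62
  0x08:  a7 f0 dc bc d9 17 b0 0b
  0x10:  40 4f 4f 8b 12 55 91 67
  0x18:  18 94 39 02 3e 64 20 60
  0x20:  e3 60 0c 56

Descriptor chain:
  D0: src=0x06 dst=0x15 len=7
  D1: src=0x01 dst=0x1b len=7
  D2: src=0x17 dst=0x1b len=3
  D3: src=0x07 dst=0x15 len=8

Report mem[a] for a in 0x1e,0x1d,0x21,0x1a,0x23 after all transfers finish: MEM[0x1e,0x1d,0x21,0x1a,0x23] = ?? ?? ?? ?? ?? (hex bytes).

#0 dst[0x15+7] := {0xe6,0x62,0xa7,0xf0,0xdc,0xbc,0xd9}
#1 dst[0x1b+7] := {0x3b,0xed,0xa9,0x46,0x14,0xe6,0x62}
#2 dst[0x1b+3] := {0xa7,0xf0,0xdc}
#3 dst[0x15+8] := {0x62,0xa7,0xf0,0xdc,0xbc,0xd9,0x17,0xb0}
query mem[0x1e]=0x46, mem[0x1d]=0xdc, mem[0x21]=0x62, mem[0x1a]=0xd9, mem[0x23]=0x56

MEM[0x1e,0x1d,0x21,0x1a,0x23] = 46 dc 62 d9 56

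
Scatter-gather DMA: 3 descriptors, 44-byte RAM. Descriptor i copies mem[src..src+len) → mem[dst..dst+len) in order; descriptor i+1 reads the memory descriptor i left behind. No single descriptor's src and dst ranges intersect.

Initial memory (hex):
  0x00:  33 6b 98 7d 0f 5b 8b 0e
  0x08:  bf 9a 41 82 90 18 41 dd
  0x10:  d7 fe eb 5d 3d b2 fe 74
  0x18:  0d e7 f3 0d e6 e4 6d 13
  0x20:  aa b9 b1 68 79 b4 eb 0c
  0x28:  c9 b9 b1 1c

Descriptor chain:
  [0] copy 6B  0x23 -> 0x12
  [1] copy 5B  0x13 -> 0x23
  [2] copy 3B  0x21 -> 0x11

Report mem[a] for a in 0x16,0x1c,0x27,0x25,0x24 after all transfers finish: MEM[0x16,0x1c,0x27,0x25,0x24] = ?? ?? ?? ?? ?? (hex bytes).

D0: mem[0x12..0x17] <- [68 79 b4 eb 0c c9]
D1: mem[0x23..0x27] <- [79 b4 eb 0c c9]
D2: mem[0x11..0x13] <- [b9 b1 79]
query mem[0x16]=0x0c, mem[0x1c]=0xe6, mem[0x27]=0xc9, mem[0x25]=0xeb, mem[0x24]=0xb4

MEM[0x16,0x1c,0x27,0x25,0x24] = 0c e6 c9 eb b4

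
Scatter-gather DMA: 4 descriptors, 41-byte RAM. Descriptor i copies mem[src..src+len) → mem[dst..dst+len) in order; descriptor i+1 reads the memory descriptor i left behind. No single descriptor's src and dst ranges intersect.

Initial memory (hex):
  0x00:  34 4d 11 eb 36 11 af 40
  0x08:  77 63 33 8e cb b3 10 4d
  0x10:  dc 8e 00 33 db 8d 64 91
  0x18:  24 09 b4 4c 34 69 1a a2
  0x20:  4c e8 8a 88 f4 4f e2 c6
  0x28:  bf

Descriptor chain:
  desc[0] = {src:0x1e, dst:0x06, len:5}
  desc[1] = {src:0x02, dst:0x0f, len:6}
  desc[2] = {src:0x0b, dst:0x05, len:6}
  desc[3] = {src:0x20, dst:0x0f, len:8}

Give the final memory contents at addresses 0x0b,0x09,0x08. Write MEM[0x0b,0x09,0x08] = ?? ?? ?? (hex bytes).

MEM[0x0b,0x09,0x08] = 8e 11 10

[0] 0x1e->0x06 len=5 : 1a a2 4c e8 8a
[1] 0x02->0x0f len=6 : 11 eb 36 11 1a a2
[2] 0x0b->0x05 len=6 : 8e cb b3 10 11 eb
[3] 0x20->0x0f len=8 : 4c e8 8a 88 f4 4f e2 c6
query mem[0x0b]=0x8e, mem[0x09]=0x11, mem[0x08]=0x10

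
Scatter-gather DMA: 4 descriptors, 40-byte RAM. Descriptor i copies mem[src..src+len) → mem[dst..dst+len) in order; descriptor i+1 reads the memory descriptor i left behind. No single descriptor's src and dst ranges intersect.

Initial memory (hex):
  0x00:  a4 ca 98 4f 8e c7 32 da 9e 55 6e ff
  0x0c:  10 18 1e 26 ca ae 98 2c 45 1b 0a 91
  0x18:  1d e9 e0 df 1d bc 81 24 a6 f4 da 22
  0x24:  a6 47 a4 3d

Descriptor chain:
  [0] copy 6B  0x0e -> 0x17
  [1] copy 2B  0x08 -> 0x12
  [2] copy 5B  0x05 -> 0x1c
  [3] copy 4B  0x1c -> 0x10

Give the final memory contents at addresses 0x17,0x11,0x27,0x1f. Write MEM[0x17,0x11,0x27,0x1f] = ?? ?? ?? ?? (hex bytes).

#0 dst[0x17+6] := {0x1e,0x26,0xca,0xae,0x98,0x2c}
#1 dst[0x12+2] := {0x9e,0x55}
#2 dst[0x1c+5] := {0xc7,0x32,0xda,0x9e,0x55}
#3 dst[0x10+4] := {0xc7,0x32,0xda,0x9e}
query mem[0x17]=0x1e, mem[0x11]=0x32, mem[0x27]=0x3d, mem[0x1f]=0x9e

MEM[0x17,0x11,0x27,0x1f] = 1e 32 3d 9e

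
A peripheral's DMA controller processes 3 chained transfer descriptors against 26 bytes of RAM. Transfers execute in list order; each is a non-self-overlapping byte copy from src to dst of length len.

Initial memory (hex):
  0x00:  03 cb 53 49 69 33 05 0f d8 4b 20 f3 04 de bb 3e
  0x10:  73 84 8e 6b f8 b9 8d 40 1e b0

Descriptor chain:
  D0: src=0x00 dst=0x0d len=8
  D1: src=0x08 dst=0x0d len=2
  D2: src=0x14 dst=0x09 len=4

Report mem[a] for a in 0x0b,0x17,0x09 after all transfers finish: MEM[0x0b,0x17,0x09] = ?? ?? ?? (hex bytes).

[0] 0x00->0x0d len=8 : 03 cb 53 49 69 33 05 0f
[1] 0x08->0x0d len=2 : d8 4b
[2] 0x14->0x09 len=4 : 0f b9 8d 40
query mem[0x0b]=0x8d, mem[0x17]=0x40, mem[0x09]=0x0f

MEM[0x0b,0x17,0x09] = 8d 40 0f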